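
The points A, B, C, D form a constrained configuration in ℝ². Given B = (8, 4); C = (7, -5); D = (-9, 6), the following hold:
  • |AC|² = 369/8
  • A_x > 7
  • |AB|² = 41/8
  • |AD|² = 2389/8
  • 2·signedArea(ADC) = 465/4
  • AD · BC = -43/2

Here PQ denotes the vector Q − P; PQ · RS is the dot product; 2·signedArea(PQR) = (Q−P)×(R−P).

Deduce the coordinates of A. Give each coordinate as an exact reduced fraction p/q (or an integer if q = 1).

1. A_x = 31/4  [2·signedArea(ADC) = 465/4 ∩ AD · BC = -43/2]
2. A_y = 7/4  [2·signedArea(ADC) = 465/4 ∩ AD · BC = -43/2]
   → A = (31/4, 7/4)

A = (31/4, 7/4)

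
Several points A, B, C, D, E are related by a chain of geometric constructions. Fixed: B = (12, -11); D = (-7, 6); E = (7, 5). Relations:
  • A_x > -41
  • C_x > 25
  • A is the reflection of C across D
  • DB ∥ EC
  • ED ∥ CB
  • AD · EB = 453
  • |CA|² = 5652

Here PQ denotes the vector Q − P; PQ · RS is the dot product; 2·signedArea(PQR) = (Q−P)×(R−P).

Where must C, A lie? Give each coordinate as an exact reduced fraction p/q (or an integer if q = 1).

1. C_x = 26  [ED ∥ CB ∩ DB ∥ EC]
2. C_y = -12  [ED ∥ CB ∩ DB ∥ EC]
   → C = (26, -12)
3. A_x = -40  [A is the reflection of C across D]
4. A_y = 24  [A is the reflection of C across D]
   → A = (-40, 24)

A = (-40, 24)
C = (26, -12)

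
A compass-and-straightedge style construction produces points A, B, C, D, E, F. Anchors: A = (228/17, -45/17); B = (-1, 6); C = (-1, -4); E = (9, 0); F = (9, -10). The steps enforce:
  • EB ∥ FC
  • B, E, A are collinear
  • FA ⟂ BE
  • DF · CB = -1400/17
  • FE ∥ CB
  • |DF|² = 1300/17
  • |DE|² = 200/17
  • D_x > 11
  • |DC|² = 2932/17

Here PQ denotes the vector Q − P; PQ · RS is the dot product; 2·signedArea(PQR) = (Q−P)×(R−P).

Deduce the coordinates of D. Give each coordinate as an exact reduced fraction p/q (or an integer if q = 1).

1. D_y = -30/17  [DF · CB = -1400/17]
2. D_x = 203/17  [|DE|² = 200/17]
   → D = (203/17, -30/17)

D = (203/17, -30/17)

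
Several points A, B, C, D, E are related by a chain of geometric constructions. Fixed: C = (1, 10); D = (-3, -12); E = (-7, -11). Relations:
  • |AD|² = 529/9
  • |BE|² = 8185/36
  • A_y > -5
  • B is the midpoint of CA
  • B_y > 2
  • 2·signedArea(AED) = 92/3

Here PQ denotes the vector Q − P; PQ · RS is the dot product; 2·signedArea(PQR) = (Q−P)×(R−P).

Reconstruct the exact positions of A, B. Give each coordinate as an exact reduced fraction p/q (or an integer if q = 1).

A = (-3, -13/3)
B = (-1, 17/6)

1. A_x = -3  [line 1·x + 4·y + 61/3 = 0 ∩ |AD|² = 529/9]
2. A_y = -13/3  [line 1·x + 4·y + 61/3 = 0 ∩ |AD|² = 529/9]
   → A = (-3, -13/3)
3. B_x = -1  [B is the midpoint of CA]
4. B_y = 17/6  [B is the midpoint of CA]
   → B = (-1, 17/6)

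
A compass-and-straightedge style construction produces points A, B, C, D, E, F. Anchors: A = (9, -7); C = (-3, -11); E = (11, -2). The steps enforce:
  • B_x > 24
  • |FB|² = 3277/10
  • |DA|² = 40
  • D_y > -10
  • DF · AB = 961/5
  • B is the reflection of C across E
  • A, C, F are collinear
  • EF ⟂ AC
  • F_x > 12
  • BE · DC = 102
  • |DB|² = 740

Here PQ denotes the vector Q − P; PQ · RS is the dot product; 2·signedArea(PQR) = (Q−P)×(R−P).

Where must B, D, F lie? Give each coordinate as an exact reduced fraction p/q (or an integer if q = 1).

1. B_x = 25  [B is the reflection of C across E]
2. B_y = 7  [B is the reflection of C across E]
   → B = (25, 7)
3. D_x = 3  [line 14·x + 9·y + 39 = 0 ∩ |DA|² = 40]
4. D_y = -9  [line 14·x + 9·y + 39 = 0 ∩ |DA|² = 40]
   → D = (3, -9)
5. F_x = 123/10  [DF · AB = 961/5 ∩ A, C, F are collinear]
6. F_y = -59/10  [DF · AB = 961/5 ∩ A, C, F are collinear]
   → F = (123/10, -59/10)

B = (25, 7)
D = (3, -9)
F = (123/10, -59/10)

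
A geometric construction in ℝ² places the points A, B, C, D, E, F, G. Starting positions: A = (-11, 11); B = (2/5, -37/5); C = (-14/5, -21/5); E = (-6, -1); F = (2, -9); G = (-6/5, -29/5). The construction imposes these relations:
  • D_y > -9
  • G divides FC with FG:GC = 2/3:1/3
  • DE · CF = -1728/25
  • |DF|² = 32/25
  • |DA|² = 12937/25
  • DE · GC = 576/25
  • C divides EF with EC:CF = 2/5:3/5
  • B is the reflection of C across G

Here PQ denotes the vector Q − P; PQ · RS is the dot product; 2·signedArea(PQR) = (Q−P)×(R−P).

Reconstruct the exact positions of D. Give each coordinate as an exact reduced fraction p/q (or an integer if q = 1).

1. D_x = 6/5  [line -24/5·x + 24/5·y + 1128/25 = 0 ∩ |DF|² = 32/25]
2. D_y = -41/5  [line -24/5·x + 24/5·y + 1128/25 = 0 ∩ |DF|² = 32/25]
   → D = (6/5, -41/5)

D = (6/5, -41/5)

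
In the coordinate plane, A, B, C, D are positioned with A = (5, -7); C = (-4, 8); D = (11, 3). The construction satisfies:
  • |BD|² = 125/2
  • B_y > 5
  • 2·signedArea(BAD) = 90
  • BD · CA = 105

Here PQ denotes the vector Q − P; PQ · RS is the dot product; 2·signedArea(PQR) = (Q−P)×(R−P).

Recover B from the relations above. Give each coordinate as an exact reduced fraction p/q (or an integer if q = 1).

B = (7/2, 11/2)

1. B_x = 7/2  [BD · CA = 105 ∩ 2·signedArea(BAD) = 90]
2. B_y = 11/2  [BD · CA = 105 ∩ 2·signedArea(BAD) = 90]
   → B = (7/2, 11/2)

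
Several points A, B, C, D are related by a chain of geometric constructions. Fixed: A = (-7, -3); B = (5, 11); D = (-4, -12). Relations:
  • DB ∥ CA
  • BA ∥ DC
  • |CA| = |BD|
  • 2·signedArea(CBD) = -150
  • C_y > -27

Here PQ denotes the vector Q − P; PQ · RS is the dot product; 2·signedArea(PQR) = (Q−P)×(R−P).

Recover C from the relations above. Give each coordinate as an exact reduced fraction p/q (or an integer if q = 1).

1. C_x = -16  [DB ∥ CA ∩ BA ∥ DC]
2. C_y = -26  [DB ∥ CA ∩ BA ∥ DC]
   → C = (-16, -26)

C = (-16, -26)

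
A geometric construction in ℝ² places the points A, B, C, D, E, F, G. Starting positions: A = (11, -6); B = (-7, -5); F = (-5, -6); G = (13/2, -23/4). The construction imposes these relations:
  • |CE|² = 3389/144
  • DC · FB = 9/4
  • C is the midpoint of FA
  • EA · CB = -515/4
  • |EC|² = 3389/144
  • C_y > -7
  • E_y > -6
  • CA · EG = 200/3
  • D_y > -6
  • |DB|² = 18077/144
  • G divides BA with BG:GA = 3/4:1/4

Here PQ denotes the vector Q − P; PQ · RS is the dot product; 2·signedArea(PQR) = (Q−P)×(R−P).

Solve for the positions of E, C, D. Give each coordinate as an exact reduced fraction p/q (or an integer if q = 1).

C = (3, -6)
D = (25/6, -71/12)
E = (-11/6, -67/12)

1. C_x = 3  [C is the midpoint of FA]
2. C_y = -6  [C is the midpoint of FA]
   → C = (3, -6)
3. D_x = 25/6  [line 2·x + -1·y + -57/4 = 0 ∩ |DB|² = 18077/144]
4. D_y = -71/12  [line 2·x + -1·y + -57/4 = 0 ∩ |DB|² = 18077/144]
   → D = (25/6, -71/12)
5. E_x = -11/6  [EA · CB = -515/4 ∩ CA · EG = 200/3]
6. E_y = -67/12  [EA · CB = -515/4 ∩ CA · EG = 200/3]
   → E = (-11/6, -67/12)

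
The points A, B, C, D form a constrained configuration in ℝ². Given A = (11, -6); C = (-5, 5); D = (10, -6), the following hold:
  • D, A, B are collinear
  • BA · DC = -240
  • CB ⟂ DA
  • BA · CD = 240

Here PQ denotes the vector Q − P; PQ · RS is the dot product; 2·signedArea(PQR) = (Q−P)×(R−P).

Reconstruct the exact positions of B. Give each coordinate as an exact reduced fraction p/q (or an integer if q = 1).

B = (-5, -6)

1. B_x = -5  [D, A, B are collinear ∩ CB ⟂ DA]
2. B_y = -6  [D, A, B are collinear ∩ CB ⟂ DA]
   → B = (-5, -6)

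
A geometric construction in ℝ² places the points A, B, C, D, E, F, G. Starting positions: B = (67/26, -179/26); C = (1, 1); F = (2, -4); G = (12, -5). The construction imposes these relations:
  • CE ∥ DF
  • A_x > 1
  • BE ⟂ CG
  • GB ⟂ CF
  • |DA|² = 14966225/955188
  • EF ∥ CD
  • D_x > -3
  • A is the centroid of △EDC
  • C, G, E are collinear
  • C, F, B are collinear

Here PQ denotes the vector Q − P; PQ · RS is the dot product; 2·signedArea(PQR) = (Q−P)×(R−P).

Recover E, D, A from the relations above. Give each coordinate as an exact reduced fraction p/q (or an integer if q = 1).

1. E_x = 22573/4082  [C, G, E are collinear ∩ BE ⟂ CG]
2. E_y = -3002/2041  [C, G, E are collinear ∩ BE ⟂ CG]
   → E = (22573/4082, -3002/2041)
3. D_x = -10327/4082  [CE ∥ DF ∩ EF ∥ CD]
4. D_y = -3121/2041  [CE ∥ DF ∩ EF ∥ CD]
   → D = (-10327/4082, -3121/2041)
5. A_x = 4/3  [A is the centroid of △EDC]
6. A_y = -2/3  [A is the centroid of △EDC]
   → A = (4/3, -2/3)

A = (4/3, -2/3)
D = (-10327/4082, -3121/2041)
E = (22573/4082, -3002/2041)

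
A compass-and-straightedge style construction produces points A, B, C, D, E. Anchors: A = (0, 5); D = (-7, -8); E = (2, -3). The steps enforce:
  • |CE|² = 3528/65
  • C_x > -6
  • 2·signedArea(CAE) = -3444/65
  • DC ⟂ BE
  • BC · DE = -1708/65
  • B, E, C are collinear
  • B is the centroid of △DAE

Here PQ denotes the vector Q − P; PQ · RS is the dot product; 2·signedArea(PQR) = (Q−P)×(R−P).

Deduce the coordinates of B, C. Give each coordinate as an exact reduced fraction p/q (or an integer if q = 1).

B = (-5/3, -2)
C = (-332/65, -69/65)

1. B_x = -5/3  [B is the centroid of △DAE]
2. B_y = -2  [B is the centroid of △DAE]
   → B = (-5/3, -2)
3. C_x = -332/65  [B, E, C are collinear ∩ DC ⟂ BE]
4. C_y = -69/65  [B, E, C are collinear ∩ DC ⟂ BE]
   → C = (-332/65, -69/65)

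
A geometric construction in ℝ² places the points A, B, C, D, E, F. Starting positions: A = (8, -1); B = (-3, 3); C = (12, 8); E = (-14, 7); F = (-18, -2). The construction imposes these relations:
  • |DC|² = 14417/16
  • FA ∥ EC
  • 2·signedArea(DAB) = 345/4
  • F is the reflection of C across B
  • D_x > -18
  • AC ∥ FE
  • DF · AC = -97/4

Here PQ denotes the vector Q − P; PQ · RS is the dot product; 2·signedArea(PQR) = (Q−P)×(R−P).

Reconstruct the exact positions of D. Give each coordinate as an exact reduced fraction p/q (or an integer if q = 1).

D = (-17, 1/4)

1. D_x = -17  [2·signedArea(DAB) = 345/4 ∩ DF · AC = -97/4]
2. D_y = 1/4  [2·signedArea(DAB) = 345/4 ∩ DF · AC = -97/4]
   → D = (-17, 1/4)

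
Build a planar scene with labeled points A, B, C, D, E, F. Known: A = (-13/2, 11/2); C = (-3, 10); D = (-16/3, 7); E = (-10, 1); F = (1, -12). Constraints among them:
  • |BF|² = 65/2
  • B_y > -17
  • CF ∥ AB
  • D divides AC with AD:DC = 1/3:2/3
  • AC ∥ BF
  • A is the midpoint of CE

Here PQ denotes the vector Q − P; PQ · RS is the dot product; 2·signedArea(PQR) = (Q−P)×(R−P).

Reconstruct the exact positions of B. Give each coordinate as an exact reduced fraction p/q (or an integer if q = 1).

1. B_x = -5/2  [AC ∥ BF ∩ CF ∥ AB]
2. B_y = -33/2  [AC ∥ BF ∩ CF ∥ AB]
   → B = (-5/2, -33/2)

B = (-5/2, -33/2)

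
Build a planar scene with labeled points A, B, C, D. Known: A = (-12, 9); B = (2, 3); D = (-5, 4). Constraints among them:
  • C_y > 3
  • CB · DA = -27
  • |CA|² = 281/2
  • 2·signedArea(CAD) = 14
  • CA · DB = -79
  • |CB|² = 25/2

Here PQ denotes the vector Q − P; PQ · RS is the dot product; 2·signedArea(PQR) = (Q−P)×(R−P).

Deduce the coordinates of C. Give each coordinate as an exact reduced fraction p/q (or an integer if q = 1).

1. C_x = -3/2  [CB · DA = -27 ∩ CA · DB = -79]
2. C_y = 7/2  [CB · DA = -27 ∩ CA · DB = -79]
   → C = (-3/2, 7/2)

C = (-3/2, 7/2)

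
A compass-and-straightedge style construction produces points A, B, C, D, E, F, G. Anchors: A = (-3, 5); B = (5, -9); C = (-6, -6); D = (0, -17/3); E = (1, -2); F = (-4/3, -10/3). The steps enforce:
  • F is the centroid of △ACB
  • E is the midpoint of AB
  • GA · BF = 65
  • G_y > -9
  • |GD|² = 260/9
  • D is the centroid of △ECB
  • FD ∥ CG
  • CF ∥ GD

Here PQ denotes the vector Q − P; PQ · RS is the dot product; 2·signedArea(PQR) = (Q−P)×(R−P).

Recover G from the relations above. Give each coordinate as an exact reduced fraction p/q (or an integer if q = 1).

1. G_x = -14/3  [CF ∥ GD ∩ FD ∥ CG]
2. G_y = -25/3  [CF ∥ GD ∩ FD ∥ CG]
   → G = (-14/3, -25/3)

G = (-14/3, -25/3)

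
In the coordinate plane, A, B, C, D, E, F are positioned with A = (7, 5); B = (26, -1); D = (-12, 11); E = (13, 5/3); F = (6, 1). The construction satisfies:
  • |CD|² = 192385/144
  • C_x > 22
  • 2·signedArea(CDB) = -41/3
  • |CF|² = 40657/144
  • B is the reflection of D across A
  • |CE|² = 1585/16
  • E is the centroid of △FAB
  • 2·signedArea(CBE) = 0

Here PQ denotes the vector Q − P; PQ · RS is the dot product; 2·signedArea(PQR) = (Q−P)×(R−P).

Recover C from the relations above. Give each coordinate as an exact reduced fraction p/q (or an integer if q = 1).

C = (91/4, -1/3)

1. C_x = 91/4  [2·signedArea(CBE) = 0 ∩ 2·signedArea(CDB) = -41/3]
2. C_y = -1/3  [2·signedArea(CBE) = 0 ∩ 2·signedArea(CDB) = -41/3]
   → C = (91/4, -1/3)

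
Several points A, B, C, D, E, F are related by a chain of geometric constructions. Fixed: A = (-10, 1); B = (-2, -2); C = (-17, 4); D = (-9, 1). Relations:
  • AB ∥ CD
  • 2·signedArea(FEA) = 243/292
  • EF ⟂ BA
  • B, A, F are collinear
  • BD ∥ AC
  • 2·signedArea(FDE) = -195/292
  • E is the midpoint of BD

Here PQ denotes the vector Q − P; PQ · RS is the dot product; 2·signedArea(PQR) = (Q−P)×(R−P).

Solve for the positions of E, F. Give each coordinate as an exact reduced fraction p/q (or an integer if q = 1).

1. E_x = -11/2  [E is the midpoint of BD]
2. E_y = -1/2  [E is the midpoint of BD]
   → E = (-11/2, -1/2)
3. F_x = -406/73  [B, A, F are collinear ∩ EF ⟂ BA]
4. F_y = -97/146  [B, A, F are collinear ∩ EF ⟂ BA]
   → F = (-406/73, -97/146)

E = (-11/2, -1/2)
F = (-406/73, -97/146)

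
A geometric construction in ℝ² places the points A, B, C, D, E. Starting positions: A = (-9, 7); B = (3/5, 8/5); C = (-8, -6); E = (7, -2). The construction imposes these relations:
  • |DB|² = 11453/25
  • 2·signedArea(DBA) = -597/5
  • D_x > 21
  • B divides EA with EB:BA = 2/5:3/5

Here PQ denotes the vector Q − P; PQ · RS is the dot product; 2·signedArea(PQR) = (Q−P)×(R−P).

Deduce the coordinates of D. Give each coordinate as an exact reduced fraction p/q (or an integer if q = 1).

1. D_x = 22  [line -27/5·x + -48/5·y + 138 = 0 ∩ |DB|² = 11453/25]
2. D_y = 2  [line -27/5·x + -48/5·y + 138 = 0 ∩ |DB|² = 11453/25]
   → D = (22, 2)

D = (22, 2)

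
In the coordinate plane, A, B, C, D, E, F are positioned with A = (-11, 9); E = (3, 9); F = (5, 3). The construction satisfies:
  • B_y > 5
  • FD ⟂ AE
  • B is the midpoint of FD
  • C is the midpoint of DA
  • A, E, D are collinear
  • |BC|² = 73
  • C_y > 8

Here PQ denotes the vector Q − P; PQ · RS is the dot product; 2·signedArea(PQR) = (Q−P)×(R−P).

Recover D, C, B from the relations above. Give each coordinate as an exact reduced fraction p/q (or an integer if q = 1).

1. D_x = 5  [A, E, D are collinear ∩ FD ⟂ AE]
2. D_y = 9  [A, E, D are collinear ∩ FD ⟂ AE]
   → D = (5, 9)
3. C_x = -3  [C is the midpoint of DA]
4. C_y = 9  [C is the midpoint of DA]
   → C = (-3, 9)
5. B_x = 5  [B is the midpoint of FD]
6. B_y = 6  [B is the midpoint of FD]
   → B = (5, 6)

B = (5, 6)
C = (-3, 9)
D = (5, 9)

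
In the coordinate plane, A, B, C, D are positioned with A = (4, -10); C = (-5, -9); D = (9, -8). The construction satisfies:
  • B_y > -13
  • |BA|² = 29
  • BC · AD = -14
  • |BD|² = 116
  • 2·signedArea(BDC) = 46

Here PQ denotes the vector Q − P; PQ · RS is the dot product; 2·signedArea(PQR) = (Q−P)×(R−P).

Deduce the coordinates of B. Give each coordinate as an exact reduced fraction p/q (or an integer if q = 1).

B = (-1, -12)

1. B_x = -1  [2·signedArea(BDC) = 46 ∩ BC · AD = -14]
2. B_y = -12  [2·signedArea(BDC) = 46 ∩ BC · AD = -14]
   → B = (-1, -12)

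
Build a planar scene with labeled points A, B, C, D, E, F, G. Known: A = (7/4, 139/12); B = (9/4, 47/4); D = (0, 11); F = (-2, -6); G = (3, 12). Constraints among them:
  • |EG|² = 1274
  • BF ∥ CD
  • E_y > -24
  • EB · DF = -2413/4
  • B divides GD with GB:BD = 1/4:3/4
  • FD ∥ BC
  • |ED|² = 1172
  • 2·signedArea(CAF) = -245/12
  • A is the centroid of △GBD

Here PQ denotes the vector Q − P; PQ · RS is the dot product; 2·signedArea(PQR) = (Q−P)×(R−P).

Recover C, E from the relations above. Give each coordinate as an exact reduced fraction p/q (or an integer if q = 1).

1. C_x = 17/4  [BF ∥ CD ∩ FD ∥ BC]
2. C_y = 115/4  [BF ∥ CD ∩ FD ∥ BC]
   → C = (17/4, 115/4)
3. E_x = -4  [line 2·x + 17·y + 399 = 0 ∩ |ED|² = 1172]
4. E_y = -23  [line 2·x + 17·y + 399 = 0 ∩ |ED|² = 1172]
   → E = (-4, -23)

C = (17/4, 115/4)
E = (-4, -23)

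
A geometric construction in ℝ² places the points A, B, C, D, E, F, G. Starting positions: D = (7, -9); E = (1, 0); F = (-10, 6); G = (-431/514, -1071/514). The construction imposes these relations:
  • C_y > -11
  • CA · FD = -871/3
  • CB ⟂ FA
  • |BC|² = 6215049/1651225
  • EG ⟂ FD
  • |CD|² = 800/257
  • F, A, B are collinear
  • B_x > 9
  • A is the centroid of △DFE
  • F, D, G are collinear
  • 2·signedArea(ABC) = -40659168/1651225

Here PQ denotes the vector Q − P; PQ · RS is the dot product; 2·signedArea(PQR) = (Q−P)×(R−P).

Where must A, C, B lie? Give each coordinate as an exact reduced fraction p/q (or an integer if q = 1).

A = (-2/3, -1)
B = (60954/6425, -55353/6425)
C = (2139/257, -2613/257)

1. A_x = -2/3  [A is the centroid of △DFE]
2. A_y = -1  [A is the centroid of △DFE]
   → A = (-2/3, -1)
3. C_x = 2139/257  [line -17·x + 15·y + 294 = 0 ∩ |CD|² = 800/257]
4. C_y = -2613/257  [line -17·x + 15·y + 294 = 0 ∩ |CD|² = 800/257]
   → C = (2139/257, -2613/257)
5. B_x = 60954/6425  [F, A, B are collinear ∩ CB ⟂ FA]
6. B_y = -55353/6425  [F, A, B are collinear ∩ CB ⟂ FA]
   → B = (60954/6425, -55353/6425)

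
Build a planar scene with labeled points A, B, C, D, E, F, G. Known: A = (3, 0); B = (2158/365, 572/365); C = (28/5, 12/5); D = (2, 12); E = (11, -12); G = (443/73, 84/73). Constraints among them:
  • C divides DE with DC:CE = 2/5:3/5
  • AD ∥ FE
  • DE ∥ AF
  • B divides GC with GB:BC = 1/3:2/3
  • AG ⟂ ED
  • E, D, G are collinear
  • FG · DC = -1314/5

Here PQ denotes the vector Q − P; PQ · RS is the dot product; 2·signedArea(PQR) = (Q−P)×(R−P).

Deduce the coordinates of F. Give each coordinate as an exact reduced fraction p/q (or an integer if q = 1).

F = (12, -24)

1. F_x = 12  [AD ∥ FE ∩ DE ∥ AF]
2. F_y = -24  [AD ∥ FE ∩ DE ∥ AF]
   → F = (12, -24)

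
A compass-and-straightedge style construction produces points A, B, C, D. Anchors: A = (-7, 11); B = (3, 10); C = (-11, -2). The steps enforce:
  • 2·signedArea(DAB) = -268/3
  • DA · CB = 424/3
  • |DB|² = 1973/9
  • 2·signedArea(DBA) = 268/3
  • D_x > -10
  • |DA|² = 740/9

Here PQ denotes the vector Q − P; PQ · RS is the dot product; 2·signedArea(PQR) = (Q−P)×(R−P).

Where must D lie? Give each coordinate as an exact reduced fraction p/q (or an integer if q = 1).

D = (-29/3, 7/3)

1. D_x = -29/3  [2·signedArea(DBA) = 268/3 ∩ DA · CB = 424/3]
2. D_y = 7/3  [2·signedArea(DBA) = 268/3 ∩ DA · CB = 424/3]
   → D = (-29/3, 7/3)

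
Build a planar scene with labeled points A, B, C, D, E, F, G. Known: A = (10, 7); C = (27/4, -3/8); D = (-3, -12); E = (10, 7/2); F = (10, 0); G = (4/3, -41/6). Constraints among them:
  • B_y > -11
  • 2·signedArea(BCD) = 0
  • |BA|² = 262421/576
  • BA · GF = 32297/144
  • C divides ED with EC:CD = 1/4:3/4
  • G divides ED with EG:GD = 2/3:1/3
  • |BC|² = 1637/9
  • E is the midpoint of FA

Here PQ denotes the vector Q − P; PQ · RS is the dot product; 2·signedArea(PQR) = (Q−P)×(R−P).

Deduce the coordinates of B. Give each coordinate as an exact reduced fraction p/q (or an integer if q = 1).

1. B_x = -23/12  [2·signedArea(BCD) = 0 ∩ BA · GF = 32297/144]
2. B_y = -257/24  [2·signedArea(BCD) = 0 ∩ BA · GF = 32297/144]
   → B = (-23/12, -257/24)

B = (-23/12, -257/24)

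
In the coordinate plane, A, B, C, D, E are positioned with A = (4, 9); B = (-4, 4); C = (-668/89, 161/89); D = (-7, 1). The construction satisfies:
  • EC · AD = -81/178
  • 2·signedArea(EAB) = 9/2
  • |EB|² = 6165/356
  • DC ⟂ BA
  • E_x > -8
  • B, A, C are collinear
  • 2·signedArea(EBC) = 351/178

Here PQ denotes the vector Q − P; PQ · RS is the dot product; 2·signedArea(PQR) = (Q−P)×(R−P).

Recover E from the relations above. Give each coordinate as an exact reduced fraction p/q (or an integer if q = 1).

1. E_x = -1291/178  [EC · AD = -81/178 ∩ 2·signedArea(EAB) = 9/2]
2. E_y = 125/89  [EC · AD = -81/178 ∩ 2·signedArea(EAB) = 9/2]
   → E = (-1291/178, 125/89)

E = (-1291/178, 125/89)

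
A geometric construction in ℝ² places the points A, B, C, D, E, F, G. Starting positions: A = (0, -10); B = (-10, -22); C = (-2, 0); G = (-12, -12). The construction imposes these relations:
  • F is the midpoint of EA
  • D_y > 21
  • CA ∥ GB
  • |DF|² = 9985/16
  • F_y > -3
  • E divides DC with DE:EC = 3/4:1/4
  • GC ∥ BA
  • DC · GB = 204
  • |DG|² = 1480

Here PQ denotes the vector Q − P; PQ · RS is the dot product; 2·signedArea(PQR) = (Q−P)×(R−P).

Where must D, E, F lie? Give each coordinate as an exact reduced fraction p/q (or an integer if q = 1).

1. D_x = 6  [line -2·x + 10·y + -208 = 0 ∩ |DG|² = 1480]
2. D_y = 22  [line -2·x + 10·y + -208 = 0 ∩ |DG|² = 1480]
   → D = (6, 22)
3. E_x = 0  [E divides DC with DE:EC = 3/4:1/4]
4. E_y = 11/2  [E divides DC with DE:EC = 3/4:1/4]
   → E = (0, 11/2)
5. F_x = 0  [F is the midpoint of EA]
6. F_y = -9/4  [F is the midpoint of EA]
   → F = (0, -9/4)

D = (6, 22)
E = (0, 11/2)
F = (0, -9/4)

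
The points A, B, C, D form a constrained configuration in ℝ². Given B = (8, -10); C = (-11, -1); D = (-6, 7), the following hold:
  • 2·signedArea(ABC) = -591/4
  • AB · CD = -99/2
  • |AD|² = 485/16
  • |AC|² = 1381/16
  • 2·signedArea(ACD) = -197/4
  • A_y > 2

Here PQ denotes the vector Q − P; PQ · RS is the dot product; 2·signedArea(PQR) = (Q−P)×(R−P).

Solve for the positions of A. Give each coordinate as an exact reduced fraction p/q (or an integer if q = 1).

1. A_x = -5/2  [2·signedArea(ACD) = -197/4 ∩ 2·signedArea(ABC) = -591/4]
2. A_y = 11/4  [2·signedArea(ACD) = -197/4 ∩ 2·signedArea(ABC) = -591/4]
   → A = (-5/2, 11/4)

A = (-5/2, 11/4)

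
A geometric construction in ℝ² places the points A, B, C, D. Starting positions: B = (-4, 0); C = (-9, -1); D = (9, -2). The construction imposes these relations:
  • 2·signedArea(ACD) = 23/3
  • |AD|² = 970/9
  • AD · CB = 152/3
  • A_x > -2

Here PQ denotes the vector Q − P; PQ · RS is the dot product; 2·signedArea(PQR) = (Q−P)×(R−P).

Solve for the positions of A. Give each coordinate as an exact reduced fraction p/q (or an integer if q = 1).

1. A_x = -4/3  [AD · CB = 152/3 ∩ 2·signedArea(ACD) = 23/3]
2. A_y = -1  [AD · CB = 152/3 ∩ 2·signedArea(ACD) = 23/3]
   → A = (-4/3, -1)

A = (-4/3, -1)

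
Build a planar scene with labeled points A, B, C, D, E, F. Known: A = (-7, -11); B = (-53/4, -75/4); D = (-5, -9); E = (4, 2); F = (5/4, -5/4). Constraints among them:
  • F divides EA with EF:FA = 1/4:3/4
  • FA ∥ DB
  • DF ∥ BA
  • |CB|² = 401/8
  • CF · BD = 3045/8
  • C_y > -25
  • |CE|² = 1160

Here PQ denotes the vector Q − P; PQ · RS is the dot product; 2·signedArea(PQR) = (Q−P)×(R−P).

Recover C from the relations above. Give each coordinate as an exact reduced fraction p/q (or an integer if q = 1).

1. C_x = -18  [line -33/4·x + -39/4·y + -765/2 = 0 ∩ |CE|² = 1160]
2. C_y = -24  [line -33/4·x + -39/4·y + -765/2 = 0 ∩ |CE|² = 1160]
   → C = (-18, -24)

C = (-18, -24)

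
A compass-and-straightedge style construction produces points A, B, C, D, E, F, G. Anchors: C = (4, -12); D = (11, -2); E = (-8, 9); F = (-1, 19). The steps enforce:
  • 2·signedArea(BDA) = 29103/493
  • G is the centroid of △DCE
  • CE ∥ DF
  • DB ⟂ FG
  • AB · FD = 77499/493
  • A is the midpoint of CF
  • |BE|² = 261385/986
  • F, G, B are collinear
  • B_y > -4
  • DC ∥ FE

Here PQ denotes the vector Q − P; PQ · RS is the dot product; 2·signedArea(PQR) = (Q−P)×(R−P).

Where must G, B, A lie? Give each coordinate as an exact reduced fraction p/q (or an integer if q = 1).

A = (3/2, 7/2)
B = (2569/986, -3307/986)
G = (7/3, -5/3)

1. G_x = 7/3  [G is the centroid of △DCE]
2. G_y = -5/3  [G is the centroid of △DCE]
   → G = (7/3, -5/3)
3. B_x = 2569/986  [F, G, B are collinear ∩ DB ⟂ FG]
4. B_y = -3307/986  [F, G, B are collinear ∩ DB ⟂ FG]
   → B = (2569/986, -3307/986)
5. A_x = 3/2  [A is the midpoint of CF]
6. A_y = 7/2  [A is the midpoint of CF]
   → A = (3/2, 7/2)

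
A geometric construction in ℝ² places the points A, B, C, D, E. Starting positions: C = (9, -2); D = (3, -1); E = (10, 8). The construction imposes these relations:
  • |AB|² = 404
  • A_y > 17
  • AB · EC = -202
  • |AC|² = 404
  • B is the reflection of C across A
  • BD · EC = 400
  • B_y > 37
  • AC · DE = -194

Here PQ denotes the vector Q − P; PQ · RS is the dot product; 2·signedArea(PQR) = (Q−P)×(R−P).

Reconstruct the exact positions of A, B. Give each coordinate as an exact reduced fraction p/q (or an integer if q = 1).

1. A_x = 11  [line -7·x + -9·y + 239 = 0 ∩ |AC|² = 404]
2. A_y = 18  [line -7·x + -9·y + 239 = 0 ∩ |AC|² = 404]
   → A = (11, 18)
3. B_x = 13  [AB · EC = -202 ∩ B is the reflection of C across A]
4. B_y = 38  [AB · EC = -202 ∩ B is the reflection of C across A]
   → B = (13, 38)

A = (11, 18)
B = (13, 38)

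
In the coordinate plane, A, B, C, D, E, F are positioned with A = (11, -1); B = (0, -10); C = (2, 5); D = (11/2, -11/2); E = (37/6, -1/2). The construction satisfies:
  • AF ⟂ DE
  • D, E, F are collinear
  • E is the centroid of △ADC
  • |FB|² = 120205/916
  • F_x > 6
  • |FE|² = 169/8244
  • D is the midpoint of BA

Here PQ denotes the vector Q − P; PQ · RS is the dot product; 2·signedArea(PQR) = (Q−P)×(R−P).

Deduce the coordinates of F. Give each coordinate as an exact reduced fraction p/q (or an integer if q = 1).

F = (2833/458, -82/229)

1. F_x = 2833/458  [D, E, F are collinear ∩ AF ⟂ DE]
2. F_y = -82/229  [D, E, F are collinear ∩ AF ⟂ DE]
   → F = (2833/458, -82/229)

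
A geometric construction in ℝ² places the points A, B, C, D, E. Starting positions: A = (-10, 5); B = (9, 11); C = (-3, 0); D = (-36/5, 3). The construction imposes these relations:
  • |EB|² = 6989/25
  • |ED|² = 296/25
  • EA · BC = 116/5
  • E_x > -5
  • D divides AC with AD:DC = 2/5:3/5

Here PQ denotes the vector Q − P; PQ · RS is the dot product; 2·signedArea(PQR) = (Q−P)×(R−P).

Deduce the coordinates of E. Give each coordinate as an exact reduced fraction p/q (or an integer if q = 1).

E = (-22/5, 1)

1. E_x = -22/5  [line 12·x + 11·y + 209/5 = 0 ∩ |ED|² = 296/25]
2. E_y = 1  [line 12·x + 11·y + 209/5 = 0 ∩ |ED|² = 296/25]
   → E = (-22/5, 1)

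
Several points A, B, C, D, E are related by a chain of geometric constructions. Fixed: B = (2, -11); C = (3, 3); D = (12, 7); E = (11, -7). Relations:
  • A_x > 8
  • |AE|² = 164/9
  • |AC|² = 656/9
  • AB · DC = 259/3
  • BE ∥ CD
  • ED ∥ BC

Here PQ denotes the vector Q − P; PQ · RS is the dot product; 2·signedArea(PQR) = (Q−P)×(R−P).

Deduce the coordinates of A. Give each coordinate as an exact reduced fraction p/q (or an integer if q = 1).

1. A_x = 25/3  [line 9·x + 4·y + -181/3 = 0 ∩ |AC|² = 656/9]
2. A_y = -11/3  [line 9·x + 4·y + -181/3 = 0 ∩ |AC|² = 656/9]
   → A = (25/3, -11/3)

A = (25/3, -11/3)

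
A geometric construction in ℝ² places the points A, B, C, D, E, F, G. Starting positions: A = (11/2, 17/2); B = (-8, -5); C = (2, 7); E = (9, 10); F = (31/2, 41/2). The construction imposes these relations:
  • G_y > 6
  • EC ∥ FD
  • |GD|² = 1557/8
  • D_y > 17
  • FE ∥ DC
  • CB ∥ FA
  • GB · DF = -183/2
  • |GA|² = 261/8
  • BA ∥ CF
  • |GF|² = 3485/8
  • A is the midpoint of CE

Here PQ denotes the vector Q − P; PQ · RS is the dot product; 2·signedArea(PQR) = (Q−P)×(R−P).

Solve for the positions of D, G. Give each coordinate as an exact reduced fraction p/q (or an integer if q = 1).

1. D_x = 17/2  [FE ∥ DC ∩ EC ∥ FD]
2. D_y = 35/2  [FE ∥ DC ∩ EC ∥ FD]
   → D = (17/2, 35/2)
3. G_x = 1/4  [line -7·x + -3·y + 41/2 = 0 ∩ |GA|² = 261/8]
4. G_y = 25/4  [line -7·x + -3·y + 41/2 = 0 ∩ |GA|² = 261/8]
   → G = (1/4, 25/4)

D = (17/2, 35/2)
G = (1/4, 25/4)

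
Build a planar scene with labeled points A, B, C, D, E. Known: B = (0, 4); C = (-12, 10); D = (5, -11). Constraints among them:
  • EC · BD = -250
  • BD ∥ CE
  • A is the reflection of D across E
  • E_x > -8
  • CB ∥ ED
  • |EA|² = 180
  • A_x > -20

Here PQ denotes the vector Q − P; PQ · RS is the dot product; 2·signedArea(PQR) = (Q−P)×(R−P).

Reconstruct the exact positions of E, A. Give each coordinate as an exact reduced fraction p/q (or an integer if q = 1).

A = (-19, 1)
E = (-7, -5)

1. E_x = -7  [CB ∥ ED ∩ BD ∥ CE]
2. E_y = -5  [CB ∥ ED ∩ BD ∥ CE]
   → E = (-7, -5)
3. A_x = -19  [A is the reflection of D across E]
4. A_y = 1  [A is the reflection of D across E]
   → A = (-19, 1)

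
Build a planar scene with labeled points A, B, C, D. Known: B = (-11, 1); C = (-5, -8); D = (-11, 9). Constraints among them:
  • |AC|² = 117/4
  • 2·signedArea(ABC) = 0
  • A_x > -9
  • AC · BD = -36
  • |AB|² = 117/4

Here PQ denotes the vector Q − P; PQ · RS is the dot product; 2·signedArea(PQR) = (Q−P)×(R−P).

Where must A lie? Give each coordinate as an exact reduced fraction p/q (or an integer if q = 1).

A = (-8, -7/2)

1. A_x = -8  [2·signedArea(ABC) = 0 ∩ AC · BD = -36]
2. A_y = -7/2  [2·signedArea(ABC) = 0 ∩ AC · BD = -36]
   → A = (-8, -7/2)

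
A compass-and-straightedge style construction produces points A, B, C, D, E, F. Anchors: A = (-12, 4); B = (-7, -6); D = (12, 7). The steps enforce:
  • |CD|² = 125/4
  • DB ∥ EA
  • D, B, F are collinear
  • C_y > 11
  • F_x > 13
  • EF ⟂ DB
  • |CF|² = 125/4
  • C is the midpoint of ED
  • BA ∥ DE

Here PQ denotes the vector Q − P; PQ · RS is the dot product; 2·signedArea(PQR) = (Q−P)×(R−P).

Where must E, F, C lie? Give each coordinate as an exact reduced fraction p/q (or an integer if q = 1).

C = (19/2, 12)
E = (7, 17)
F = (1405/106, 833/106)

1. E_x = 7  [DB ∥ EA ∩ BA ∥ DE]
2. E_y = 17  [DB ∥ EA ∩ BA ∥ DE]
   → E = (7, 17)
3. F_x = 1405/106  [D, B, F are collinear ∩ EF ⟂ DB]
4. F_y = 833/106  [D, B, F are collinear ∩ EF ⟂ DB]
   → F = (1405/106, 833/106)
5. C_x = 19/2  [C is the midpoint of ED]
6. C_y = 12  [C is the midpoint of ED]
   → C = (19/2, 12)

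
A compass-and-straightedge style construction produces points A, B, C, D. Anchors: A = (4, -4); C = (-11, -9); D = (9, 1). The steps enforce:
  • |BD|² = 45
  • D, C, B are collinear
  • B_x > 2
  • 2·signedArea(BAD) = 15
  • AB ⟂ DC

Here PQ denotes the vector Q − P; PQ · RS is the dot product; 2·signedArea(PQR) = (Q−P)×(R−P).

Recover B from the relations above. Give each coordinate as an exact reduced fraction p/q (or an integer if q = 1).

1. B_x = 3  [D, C, B are collinear ∩ AB ⟂ DC]
2. B_y = -2  [D, C, B are collinear ∩ AB ⟂ DC]
   → B = (3, -2)

B = (3, -2)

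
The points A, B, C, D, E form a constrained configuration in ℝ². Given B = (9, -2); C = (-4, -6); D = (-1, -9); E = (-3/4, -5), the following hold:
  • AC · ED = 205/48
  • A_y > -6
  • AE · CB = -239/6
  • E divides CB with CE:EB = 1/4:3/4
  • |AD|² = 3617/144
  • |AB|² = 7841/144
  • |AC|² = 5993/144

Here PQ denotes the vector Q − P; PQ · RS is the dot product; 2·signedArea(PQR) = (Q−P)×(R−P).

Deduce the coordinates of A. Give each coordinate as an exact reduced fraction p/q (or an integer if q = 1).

A = (29/12, -16/3)

1. A_x = 29/12  [AE · CB = -239/6 ∩ AC · ED = 205/48]
2. A_y = -16/3  [AE · CB = -239/6 ∩ AC · ED = 205/48]
   → A = (29/12, -16/3)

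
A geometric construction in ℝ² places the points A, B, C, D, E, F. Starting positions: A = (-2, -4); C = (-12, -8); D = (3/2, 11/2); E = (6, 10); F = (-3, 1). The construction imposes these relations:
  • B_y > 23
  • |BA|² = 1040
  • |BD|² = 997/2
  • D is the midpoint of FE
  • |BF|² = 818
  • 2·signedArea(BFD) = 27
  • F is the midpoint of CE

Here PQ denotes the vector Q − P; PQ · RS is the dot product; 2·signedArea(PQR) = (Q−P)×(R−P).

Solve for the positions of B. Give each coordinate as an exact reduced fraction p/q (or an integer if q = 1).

B = (14, 24)

1. B_x = 14  [line -9/2·x + 9/2·y + -45 = 0 ∩ |BD|² = 997/2]
2. B_y = 24  [line -9/2·x + 9/2·y + -45 = 0 ∩ |BD|² = 997/2]
   → B = (14, 24)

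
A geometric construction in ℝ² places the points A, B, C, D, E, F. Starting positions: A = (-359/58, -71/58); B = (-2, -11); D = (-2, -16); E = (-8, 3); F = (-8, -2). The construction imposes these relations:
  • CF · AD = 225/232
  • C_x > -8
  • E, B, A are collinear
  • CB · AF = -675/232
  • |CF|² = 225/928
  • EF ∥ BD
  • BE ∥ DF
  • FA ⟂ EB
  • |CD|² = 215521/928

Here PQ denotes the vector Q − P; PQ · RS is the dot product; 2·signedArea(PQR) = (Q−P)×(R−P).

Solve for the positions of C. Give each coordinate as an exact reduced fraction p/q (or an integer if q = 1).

1. C_x = -1751/232  [CF · AD = 225/232 ∩ CB · AF = -675/232]
2. C_y = -419/232  [CF · AD = 225/232 ∩ CB · AF = -675/232]
   → C = (-1751/232, -419/232)

C = (-1751/232, -419/232)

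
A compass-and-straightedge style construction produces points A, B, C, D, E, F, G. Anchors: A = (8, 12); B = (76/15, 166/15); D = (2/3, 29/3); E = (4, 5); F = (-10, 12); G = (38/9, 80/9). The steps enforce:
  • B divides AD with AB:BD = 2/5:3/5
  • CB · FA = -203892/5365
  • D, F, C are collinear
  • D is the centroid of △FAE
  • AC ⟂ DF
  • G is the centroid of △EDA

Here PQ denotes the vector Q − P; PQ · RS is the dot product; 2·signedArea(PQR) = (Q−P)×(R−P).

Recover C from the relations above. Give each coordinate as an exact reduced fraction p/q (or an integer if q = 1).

1. C_x = 7702/1073  [D, F, C are collinear ∩ AC ⟂ DF]
2. C_y = 8844/1073  [D, F, C are collinear ∩ AC ⟂ DF]
   → C = (7702/1073, 8844/1073)

C = (7702/1073, 8844/1073)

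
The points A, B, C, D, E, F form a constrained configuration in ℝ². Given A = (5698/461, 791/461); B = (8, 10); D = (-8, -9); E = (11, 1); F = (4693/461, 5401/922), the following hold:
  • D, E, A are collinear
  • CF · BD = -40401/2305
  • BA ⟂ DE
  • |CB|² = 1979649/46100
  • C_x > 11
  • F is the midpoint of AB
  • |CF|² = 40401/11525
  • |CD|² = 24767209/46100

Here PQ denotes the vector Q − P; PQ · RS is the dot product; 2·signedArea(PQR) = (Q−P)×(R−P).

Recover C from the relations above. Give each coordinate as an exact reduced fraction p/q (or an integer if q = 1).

C = (5095/461, 19367/4610)

1. C_x = 5095/461  [line 16·x + 19·y + -1183173/4610 = 0 ∩ |CD|² = 24767209/46100]
2. C_y = 19367/4610  [line 16·x + 19·y + -1183173/4610 = 0 ∩ |CD|² = 24767209/46100]
   → C = (5095/461, 19367/4610)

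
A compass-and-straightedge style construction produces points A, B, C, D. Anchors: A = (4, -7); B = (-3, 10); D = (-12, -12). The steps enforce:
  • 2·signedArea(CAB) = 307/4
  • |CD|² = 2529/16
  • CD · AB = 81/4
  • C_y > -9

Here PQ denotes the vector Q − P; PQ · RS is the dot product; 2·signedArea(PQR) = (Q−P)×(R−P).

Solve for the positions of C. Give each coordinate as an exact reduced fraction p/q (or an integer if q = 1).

1. C_x = 0  [CD · AB = 81/4 ∩ 2·signedArea(CAB) = 307/4]
2. C_y = -33/4  [CD · AB = 81/4 ∩ 2·signedArea(CAB) = 307/4]
   → C = (0, -33/4)

C = (0, -33/4)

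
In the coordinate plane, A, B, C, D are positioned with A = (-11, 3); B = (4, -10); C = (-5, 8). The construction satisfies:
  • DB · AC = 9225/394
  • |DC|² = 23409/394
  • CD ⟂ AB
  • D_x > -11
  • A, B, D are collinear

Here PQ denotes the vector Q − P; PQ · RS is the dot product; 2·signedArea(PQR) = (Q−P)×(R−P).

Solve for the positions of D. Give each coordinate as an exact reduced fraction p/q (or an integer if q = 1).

D = (-3959/394, 857/394)

1. D_x = -3959/394  [A, B, D are collinear ∩ CD ⟂ AB]
2. D_y = 857/394  [A, B, D are collinear ∩ CD ⟂ AB]
   → D = (-3959/394, 857/394)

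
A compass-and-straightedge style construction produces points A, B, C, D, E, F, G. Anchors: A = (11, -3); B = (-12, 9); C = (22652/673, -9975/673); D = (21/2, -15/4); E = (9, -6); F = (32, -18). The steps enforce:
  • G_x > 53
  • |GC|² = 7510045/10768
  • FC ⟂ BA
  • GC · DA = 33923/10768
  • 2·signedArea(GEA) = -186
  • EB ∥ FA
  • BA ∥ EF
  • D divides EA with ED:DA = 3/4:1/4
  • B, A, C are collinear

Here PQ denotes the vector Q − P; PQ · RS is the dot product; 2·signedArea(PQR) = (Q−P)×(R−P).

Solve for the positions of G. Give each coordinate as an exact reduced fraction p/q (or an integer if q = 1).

G = (107/2, -129/4)

1. G_x = 107/2  [2·signedArea(GEA) = -186 ∩ GC · DA = 33923/10768]
2. G_y = -129/4  [2·signedArea(GEA) = -186 ∩ GC · DA = 33923/10768]
   → G = (107/2, -129/4)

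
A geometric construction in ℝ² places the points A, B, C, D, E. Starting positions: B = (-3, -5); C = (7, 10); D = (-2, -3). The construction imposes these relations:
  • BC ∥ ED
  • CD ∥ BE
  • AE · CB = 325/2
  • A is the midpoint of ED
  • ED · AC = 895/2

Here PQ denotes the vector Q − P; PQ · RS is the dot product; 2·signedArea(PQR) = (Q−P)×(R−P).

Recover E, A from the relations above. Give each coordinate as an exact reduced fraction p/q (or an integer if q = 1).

A = (-7, -21/2)
E = (-12, -18)

1. E_x = -12  [BC ∥ ED ∩ CD ∥ BE]
2. E_y = -18  [BC ∥ ED ∩ CD ∥ BE]
   → E = (-12, -18)
3. A_x = -7  [A is the midpoint of ED]
4. A_y = -21/2  [A is the midpoint of ED]
   → A = (-7, -21/2)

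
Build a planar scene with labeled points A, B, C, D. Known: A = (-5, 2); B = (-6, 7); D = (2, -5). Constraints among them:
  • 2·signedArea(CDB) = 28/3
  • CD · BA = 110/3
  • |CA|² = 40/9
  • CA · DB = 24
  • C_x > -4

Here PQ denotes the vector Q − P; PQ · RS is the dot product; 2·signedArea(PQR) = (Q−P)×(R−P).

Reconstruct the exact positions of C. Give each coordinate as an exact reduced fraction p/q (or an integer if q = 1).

C = (-3, 4/3)

1. C_x = -3  [CD · BA = 110/3 ∩ 2·signedArea(CDB) = 28/3]
2. C_y = 4/3  [CD · BA = 110/3 ∩ 2·signedArea(CDB) = 28/3]
   → C = (-3, 4/3)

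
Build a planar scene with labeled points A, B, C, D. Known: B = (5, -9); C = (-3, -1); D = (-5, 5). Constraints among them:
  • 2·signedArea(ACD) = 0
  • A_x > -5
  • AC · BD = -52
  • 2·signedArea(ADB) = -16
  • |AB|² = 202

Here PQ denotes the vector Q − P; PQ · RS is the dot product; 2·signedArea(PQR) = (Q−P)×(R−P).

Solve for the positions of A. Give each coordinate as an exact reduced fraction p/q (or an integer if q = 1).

1. A_x = -4  [2·signedArea(ACD) = 0 ∩ AC · BD = -52]
2. A_y = 2  [2·signedArea(ACD) = 0 ∩ AC · BD = -52]
   → A = (-4, 2)

A = (-4, 2)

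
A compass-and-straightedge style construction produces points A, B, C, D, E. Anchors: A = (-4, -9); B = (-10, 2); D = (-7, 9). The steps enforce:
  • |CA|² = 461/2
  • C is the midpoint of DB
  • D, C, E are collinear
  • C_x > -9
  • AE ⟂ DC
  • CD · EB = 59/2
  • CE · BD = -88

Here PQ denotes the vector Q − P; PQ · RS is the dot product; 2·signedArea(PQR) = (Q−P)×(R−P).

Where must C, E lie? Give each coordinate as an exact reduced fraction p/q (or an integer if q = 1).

C = (-17/2, 11/2)
E = (-757/58, -297/58)

1. C_x = -17/2  [C is the midpoint of DB]
2. C_y = 11/2  [C is the midpoint of DB]
   → C = (-17/2, 11/2)
3. E_x = -757/58  [D, C, E are collinear ∩ AE ⟂ DC]
4. E_y = -297/58  [D, C, E are collinear ∩ AE ⟂ DC]
   → E = (-757/58, -297/58)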